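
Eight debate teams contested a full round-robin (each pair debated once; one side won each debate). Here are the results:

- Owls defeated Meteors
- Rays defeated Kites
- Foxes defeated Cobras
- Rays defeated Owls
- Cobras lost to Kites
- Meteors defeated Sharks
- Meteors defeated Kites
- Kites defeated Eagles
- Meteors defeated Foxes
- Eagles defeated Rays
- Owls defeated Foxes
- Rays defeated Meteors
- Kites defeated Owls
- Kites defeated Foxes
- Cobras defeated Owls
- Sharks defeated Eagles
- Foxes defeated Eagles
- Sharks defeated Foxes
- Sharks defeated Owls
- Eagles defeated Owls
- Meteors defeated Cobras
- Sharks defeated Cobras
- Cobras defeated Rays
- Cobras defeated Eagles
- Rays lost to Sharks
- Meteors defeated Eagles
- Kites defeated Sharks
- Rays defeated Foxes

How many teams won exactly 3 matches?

1

Win totals: Meteors 5, Eagles 2, Kites 5, Cobras 3, Owls 2, Rays 4, Foxes 2, Sharks 5.
Exactly 3: Cobras — 1 team.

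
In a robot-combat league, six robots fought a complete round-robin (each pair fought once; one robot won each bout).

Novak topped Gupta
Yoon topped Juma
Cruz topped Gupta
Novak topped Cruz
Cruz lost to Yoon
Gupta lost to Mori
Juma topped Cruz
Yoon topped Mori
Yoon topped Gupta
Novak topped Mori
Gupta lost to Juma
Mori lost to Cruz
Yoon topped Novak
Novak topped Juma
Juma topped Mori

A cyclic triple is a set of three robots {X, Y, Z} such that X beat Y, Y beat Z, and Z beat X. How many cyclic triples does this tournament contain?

0

Win totals: Mori 1, Cruz 2, Novak 4, Gupta 0, Juma 3, Yoon 5.
A robot with w wins dominates both others in C(w,2) triples; summing gives 0 + 1 + 6 + 0 + 3 + 10 = 20 transitive triples.
Total triples C(6,3) = 20, so cyclic triples = 20 − 20 = 0.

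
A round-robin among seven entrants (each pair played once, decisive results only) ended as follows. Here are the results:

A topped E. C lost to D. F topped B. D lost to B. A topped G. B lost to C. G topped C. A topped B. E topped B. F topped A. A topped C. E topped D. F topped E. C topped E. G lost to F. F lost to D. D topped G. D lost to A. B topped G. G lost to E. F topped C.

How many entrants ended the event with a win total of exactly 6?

Win totals: A 5, B 2, C 2, D 3, E 3, F 5, G 1.
No entrant has exactly 6 wins.

0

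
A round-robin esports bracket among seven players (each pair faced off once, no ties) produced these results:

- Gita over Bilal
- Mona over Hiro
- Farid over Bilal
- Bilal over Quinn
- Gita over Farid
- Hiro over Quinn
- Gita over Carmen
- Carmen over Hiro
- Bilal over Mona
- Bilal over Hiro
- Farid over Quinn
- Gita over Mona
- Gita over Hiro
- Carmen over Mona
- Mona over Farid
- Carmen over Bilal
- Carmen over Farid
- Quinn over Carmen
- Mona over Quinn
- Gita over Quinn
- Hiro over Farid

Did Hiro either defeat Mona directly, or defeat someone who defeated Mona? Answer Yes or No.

No

Hiro did not beat Mona directly.
Hiro beat Quinn, Farid, but each of them lost to Mona. No two-step path.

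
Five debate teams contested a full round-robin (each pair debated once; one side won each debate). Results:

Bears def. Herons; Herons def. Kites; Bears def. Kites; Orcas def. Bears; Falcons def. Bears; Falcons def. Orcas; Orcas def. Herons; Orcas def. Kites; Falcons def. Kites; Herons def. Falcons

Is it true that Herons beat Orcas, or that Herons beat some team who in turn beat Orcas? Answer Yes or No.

Yes

Herons did not beat Orcas directly.
Herons beat Falcons, Kites. Of those, Falcons beat Orcas.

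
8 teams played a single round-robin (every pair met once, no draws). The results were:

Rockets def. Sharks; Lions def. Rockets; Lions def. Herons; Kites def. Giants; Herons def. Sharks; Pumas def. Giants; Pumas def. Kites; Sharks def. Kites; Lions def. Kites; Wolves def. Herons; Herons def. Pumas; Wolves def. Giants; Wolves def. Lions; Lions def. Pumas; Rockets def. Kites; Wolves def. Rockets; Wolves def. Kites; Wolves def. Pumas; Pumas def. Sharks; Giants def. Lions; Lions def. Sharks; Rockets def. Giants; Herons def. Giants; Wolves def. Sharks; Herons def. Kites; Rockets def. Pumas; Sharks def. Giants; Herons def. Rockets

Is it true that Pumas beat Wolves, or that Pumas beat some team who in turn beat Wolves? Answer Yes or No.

No

Pumas did not beat Wolves directly.
Pumas beat Giants, Sharks, Kites, but each of them lost to Wolves. No two-step path.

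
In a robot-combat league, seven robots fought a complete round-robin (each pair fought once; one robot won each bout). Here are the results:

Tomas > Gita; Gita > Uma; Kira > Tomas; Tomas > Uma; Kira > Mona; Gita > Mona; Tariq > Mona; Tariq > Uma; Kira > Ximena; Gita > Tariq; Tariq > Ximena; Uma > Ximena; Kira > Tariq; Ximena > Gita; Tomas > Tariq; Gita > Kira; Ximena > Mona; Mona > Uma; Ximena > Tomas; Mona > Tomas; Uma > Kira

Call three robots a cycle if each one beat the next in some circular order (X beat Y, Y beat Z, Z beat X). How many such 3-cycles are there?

Win totals: Tariq 3, Kira 4, Mona 2, Ximena 3, Uma 2, Tomas 3, Gita 4.
A robot with w wins dominates both others in C(w,2) triples; summing gives 3 + 6 + 1 + 3 + 1 + 3 + 6 = 23 transitive triples.
Total triples C(7,3) = 35, so cyclic triples = 35 − 23 = 12.

12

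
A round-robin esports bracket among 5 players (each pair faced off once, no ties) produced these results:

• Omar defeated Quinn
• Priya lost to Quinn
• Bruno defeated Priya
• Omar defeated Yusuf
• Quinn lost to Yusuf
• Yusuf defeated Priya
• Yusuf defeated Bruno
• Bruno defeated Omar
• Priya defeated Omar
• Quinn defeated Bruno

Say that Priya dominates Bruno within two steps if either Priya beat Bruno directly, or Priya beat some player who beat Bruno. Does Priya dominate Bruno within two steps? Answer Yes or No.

No

Priya did not beat Bruno directly.
Priya beat Omar, but each of them lost to Bruno. No two-step path.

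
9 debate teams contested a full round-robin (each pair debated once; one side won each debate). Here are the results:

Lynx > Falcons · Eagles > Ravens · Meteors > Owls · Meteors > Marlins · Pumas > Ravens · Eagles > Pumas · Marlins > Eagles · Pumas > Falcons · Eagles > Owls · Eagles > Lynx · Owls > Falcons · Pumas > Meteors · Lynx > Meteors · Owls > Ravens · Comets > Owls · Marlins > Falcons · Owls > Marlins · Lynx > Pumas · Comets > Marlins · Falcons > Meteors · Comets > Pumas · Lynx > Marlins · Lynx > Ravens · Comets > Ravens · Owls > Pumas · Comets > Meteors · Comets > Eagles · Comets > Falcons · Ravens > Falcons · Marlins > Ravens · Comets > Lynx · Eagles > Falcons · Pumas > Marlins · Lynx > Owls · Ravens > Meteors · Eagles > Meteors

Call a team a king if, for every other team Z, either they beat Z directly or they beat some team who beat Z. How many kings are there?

1

Pumas cannot reach Comets, Lynx in two steps.
Comets reaches everyone (king).
Marlins cannot reach Comets in two steps.
Owls cannot reach Comets, Lynx in two steps.
Falcons cannot reach Pumas, Comets, Lynx, Ravens, Eagles in two steps.
Meteors cannot reach Comets, Lynx in two steps.
Lynx cannot reach Comets in two steps.
Ravens cannot reach Pumas, Comets, Lynx, Eagles in two steps.
Eagles cannot reach Comets in two steps.
Kings: Comets — 1.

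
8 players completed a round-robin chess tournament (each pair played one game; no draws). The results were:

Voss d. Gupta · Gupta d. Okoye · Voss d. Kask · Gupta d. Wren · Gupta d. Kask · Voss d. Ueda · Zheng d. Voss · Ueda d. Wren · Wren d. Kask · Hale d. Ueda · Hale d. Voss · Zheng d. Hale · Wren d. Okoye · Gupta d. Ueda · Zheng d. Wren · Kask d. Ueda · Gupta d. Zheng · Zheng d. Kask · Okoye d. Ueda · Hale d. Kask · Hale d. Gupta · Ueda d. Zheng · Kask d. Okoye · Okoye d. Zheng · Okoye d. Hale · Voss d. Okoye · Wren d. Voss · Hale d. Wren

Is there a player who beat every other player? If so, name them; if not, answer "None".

None

Highest win total is Hale with 5 (out of 7 possible).
Hale lost to Okoye, Zheng, so no player went undefeated.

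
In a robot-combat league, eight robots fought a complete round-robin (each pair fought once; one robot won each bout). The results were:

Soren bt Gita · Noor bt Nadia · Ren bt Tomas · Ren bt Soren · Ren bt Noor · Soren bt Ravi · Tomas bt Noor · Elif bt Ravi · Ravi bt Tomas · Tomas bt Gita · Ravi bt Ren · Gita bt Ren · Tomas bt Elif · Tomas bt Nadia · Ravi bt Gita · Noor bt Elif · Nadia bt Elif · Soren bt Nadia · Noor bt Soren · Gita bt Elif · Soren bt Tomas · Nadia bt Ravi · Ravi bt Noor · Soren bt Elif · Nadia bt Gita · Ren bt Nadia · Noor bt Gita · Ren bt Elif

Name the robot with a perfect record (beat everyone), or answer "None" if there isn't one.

None

Highest win total is Soren with 5 (out of 7 possible).
Soren lost to Ren, Noor, so no robot went undefeated.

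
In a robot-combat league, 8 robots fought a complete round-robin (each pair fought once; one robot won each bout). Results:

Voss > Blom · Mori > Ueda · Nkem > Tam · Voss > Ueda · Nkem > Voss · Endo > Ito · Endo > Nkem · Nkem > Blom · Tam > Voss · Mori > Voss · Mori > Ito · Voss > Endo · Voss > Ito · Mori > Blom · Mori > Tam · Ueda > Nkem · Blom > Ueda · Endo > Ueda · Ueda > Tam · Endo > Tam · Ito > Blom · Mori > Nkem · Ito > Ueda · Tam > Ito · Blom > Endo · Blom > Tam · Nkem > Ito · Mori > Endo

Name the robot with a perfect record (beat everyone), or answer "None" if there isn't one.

Mori has 7 wins out of 7 opponents — a perfect record.

Mori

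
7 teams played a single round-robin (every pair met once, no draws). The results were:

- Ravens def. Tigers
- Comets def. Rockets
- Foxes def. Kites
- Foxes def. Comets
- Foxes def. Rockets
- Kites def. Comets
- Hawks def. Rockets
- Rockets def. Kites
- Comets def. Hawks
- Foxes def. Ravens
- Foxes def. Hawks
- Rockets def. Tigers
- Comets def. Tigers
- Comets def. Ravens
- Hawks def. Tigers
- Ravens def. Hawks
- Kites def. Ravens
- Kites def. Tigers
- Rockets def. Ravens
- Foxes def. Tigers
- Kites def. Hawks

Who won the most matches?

Foxes

Win totals: Tigers 0, Hawks 2, Rockets 3, Comets 4, Ravens 2, Foxes 6, Kites 4.
Foxes leads with 6 wins (next highest: 4).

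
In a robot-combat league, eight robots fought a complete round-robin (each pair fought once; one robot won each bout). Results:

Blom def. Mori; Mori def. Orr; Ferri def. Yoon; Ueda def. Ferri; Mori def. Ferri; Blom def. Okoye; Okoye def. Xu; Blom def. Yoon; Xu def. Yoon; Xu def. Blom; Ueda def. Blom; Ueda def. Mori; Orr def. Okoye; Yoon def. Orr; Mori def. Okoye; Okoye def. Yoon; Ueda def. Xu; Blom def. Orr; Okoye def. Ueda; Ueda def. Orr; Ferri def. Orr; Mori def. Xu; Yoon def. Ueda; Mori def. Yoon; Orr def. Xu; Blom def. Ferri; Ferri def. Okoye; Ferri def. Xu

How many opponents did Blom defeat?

Blom's results: beat Ferri, Okoye, Yoon, Orr, Mori; lost to Ueda, Xu.
That is 5 wins.

5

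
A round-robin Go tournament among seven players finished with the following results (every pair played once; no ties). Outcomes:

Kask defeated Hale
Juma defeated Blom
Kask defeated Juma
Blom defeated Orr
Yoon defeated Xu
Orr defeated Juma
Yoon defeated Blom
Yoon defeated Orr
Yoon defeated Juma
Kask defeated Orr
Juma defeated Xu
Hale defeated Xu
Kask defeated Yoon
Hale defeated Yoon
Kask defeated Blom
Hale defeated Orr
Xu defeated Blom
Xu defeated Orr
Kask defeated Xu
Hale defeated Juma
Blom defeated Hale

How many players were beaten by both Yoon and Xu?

Yoon beat: Blom, Juma, Xu, Orr.
Xu beat: Blom, Orr.
Both beat: Blom, Orr — 2.

2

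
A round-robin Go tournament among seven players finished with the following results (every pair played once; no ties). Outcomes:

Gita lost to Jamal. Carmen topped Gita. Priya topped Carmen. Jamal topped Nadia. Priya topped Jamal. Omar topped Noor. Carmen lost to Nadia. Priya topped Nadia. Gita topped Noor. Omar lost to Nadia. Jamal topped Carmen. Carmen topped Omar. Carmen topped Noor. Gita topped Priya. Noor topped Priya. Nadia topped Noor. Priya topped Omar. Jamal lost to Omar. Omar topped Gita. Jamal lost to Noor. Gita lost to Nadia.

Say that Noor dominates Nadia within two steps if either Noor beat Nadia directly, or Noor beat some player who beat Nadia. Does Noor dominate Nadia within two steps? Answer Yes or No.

Noor did not beat Nadia directly.
Noor beat Priya, Jamal. Of those, Priya beat Nadia.

Yes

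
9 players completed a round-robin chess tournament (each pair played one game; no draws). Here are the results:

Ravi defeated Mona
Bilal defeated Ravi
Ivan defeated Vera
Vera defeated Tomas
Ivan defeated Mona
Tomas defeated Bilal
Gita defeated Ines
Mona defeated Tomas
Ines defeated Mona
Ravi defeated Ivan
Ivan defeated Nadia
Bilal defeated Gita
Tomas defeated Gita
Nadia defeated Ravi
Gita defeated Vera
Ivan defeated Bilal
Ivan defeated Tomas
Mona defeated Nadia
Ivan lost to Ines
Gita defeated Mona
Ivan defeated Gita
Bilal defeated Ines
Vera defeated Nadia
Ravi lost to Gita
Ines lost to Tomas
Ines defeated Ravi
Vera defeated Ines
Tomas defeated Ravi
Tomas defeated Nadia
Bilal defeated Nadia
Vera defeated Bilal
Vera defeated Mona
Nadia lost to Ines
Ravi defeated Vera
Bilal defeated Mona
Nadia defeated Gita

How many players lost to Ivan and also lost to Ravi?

2

Ivan beat: Bilal, Gita, Nadia, Tomas, Vera, Mona.
Ravi beat: Ivan, Vera, Mona.
Both beat: Vera, Mona — 2.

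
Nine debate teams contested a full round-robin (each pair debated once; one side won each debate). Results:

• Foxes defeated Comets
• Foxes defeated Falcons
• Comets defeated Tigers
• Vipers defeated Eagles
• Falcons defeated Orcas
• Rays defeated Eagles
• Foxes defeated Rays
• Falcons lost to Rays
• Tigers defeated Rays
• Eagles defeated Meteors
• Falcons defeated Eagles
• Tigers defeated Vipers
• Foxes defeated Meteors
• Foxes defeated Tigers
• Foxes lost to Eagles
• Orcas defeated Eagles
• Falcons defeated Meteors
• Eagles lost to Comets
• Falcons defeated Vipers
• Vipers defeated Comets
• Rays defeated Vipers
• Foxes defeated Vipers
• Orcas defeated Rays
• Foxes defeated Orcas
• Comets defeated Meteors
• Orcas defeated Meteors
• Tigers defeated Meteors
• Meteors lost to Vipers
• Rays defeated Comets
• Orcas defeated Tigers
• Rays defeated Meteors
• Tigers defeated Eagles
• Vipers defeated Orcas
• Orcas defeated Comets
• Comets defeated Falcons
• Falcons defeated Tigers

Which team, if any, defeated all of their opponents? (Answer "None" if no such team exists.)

Highest win total is Foxes with 7 (out of 8 possible).
Foxes lost to Eagles, so no team went undefeated.

None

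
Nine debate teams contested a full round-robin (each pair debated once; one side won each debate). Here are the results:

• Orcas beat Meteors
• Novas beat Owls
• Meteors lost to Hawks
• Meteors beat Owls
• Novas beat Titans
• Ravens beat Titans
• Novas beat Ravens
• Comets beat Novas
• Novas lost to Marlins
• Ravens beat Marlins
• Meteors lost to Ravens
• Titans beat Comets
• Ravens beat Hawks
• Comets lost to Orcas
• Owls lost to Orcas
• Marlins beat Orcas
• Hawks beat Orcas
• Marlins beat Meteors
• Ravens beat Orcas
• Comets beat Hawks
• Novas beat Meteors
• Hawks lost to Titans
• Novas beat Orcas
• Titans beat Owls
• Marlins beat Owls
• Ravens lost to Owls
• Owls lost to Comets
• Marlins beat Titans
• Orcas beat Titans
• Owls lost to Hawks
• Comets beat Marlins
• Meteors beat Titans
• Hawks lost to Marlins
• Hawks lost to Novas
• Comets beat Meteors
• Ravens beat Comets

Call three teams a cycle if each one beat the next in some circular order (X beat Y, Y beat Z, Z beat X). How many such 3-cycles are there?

Win totals: Titans 3, Owls 1, Meteors 2, Marlins 6, Comets 5, Ravens 6, Orcas 4, Hawks 3, Novas 6.
A team with w wins dominates both others in C(w,2) triples; summing gives 3 + 0 + 1 + 15 + 10 + 15 + 6 + 3 + 15 = 68 transitive triples.
Total triples C(9,3) = 84, so cyclic triples = 84 − 68 = 16.

16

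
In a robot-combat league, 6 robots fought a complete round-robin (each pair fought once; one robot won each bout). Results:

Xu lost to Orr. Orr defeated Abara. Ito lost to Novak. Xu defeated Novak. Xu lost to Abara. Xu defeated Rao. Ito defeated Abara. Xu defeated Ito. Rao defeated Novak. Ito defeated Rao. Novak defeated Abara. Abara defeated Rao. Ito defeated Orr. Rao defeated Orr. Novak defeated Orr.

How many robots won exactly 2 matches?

Win totals: Ito 3, Novak 3, Orr 2, Abara 2, Xu 3, Rao 2.
Exactly 2: Orr, Abara, Rao — 3 robots.

3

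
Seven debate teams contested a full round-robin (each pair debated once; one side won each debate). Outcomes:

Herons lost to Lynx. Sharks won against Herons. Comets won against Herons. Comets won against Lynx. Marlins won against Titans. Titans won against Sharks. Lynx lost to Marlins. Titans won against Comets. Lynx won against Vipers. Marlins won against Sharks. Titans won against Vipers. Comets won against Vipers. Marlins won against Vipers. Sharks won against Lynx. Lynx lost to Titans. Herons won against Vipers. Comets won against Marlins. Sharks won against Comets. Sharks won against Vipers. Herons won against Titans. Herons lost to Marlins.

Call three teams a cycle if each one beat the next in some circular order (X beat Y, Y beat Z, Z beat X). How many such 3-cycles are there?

5

Win totals: Titans 4, Vipers 0, Sharks 4, Lynx 2, Comets 4, Marlins 5, Herons 2.
A team with w wins dominates both others in C(w,2) triples; summing gives 6 + 0 + 6 + 1 + 6 + 10 + 1 = 30 transitive triples.
Total triples C(7,3) = 35, so cyclic triples = 35 − 30 = 5.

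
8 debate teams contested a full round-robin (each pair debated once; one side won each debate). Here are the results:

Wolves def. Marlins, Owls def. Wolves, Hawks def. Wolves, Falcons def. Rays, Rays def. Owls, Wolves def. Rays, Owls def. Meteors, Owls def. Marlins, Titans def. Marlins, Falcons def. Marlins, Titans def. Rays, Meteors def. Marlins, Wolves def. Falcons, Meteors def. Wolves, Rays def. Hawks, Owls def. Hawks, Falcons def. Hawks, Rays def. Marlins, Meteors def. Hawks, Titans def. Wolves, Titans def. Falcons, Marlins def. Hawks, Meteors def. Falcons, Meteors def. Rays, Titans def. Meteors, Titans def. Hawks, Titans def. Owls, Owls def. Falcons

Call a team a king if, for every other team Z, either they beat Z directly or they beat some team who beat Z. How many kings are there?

Titans reaches everyone (king).
Falcons cannot reach Titans, Meteors in two steps.
Wolves cannot reach Titans, Meteors in two steps.
Rays cannot reach Titans in two steps.
Marlins cannot reach Titans, Falcons, Rays, Owls, Meteors in two steps.
Owls cannot reach Titans in two steps.
Meteors cannot reach Titans in two steps.
Hawks cannot reach Titans, Owls, Meteors in two steps.
Kings: Titans — 1.

1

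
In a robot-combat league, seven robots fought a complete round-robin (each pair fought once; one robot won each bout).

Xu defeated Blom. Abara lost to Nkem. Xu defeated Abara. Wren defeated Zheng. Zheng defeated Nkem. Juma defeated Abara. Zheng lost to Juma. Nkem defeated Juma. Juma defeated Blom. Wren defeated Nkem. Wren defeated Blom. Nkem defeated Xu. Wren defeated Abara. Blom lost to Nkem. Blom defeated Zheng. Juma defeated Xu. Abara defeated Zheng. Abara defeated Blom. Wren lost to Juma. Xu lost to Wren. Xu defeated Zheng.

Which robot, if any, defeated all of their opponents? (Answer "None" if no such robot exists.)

None

Highest win total is Wren with 5 (out of 6 possible).
Wren lost to Juma, so no robot went undefeated.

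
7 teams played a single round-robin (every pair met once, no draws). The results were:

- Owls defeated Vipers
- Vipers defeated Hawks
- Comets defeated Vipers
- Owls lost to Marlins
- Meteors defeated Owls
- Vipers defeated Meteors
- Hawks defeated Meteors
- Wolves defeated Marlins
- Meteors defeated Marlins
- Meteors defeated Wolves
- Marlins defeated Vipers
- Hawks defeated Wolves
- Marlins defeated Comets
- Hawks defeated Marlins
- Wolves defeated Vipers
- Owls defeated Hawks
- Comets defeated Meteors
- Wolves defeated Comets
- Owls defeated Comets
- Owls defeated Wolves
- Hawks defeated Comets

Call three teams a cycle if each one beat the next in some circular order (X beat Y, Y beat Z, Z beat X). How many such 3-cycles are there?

12

Win totals: Comets 2, Owls 4, Hawks 4, Wolves 3, Marlins 3, Vipers 2, Meteors 3.
A team with w wins dominates both others in C(w,2) triples; summing gives 1 + 6 + 6 + 3 + 3 + 1 + 3 = 23 transitive triples.
Total triples C(7,3) = 35, so cyclic triples = 35 − 23 = 12.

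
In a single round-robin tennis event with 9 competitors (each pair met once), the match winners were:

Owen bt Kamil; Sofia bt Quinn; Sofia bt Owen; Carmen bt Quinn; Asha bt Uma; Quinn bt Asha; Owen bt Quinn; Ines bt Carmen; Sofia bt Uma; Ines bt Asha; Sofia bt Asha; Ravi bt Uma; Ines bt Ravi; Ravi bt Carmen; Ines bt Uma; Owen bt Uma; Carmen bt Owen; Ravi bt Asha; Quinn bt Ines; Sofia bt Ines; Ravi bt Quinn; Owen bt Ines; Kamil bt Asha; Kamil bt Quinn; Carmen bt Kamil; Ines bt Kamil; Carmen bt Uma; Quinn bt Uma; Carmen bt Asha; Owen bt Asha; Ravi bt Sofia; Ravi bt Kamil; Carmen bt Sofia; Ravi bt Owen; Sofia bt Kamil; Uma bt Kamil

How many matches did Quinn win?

Quinn's results: beat Uma, Asha, Ines; lost to Sofia, Ravi, Kamil, Carmen, Owen.
That is 3 wins.

3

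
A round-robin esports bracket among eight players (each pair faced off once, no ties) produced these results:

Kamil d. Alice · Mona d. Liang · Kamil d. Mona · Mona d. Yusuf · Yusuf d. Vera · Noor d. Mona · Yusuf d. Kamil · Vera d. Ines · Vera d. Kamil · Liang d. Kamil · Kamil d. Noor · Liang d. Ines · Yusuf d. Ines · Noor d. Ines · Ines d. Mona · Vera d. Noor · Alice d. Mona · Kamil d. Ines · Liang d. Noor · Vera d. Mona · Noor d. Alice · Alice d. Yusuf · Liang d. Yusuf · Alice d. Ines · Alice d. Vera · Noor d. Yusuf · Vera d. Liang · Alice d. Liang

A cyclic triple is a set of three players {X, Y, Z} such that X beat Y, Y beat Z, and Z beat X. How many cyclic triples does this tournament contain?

14

Win totals: Noor 4, Ines 1, Kamil 4, Alice 5, Yusuf 3, Mona 2, Liang 4, Vera 5.
A player with w wins dominates both others in C(w,2) triples; summing gives 6 + 0 + 6 + 10 + 3 + 1 + 6 + 10 = 42 transitive triples.
Total triples C(8,3) = 56, so cyclic triples = 56 − 42 = 14.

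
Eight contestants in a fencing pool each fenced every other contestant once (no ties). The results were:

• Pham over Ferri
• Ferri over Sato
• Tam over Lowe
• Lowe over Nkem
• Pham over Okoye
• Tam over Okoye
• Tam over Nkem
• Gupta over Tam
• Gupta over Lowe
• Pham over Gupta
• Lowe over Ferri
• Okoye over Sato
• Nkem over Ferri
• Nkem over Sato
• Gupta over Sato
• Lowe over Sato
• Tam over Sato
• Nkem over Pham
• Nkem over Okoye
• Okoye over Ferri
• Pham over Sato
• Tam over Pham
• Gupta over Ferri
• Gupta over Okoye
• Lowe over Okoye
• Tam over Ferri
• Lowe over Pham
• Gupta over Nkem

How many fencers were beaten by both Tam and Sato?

0

Tam beat: Nkem, Pham, Ferri, Lowe, Okoye, Sato.
Sato beat: no one.
No one was beaten by both.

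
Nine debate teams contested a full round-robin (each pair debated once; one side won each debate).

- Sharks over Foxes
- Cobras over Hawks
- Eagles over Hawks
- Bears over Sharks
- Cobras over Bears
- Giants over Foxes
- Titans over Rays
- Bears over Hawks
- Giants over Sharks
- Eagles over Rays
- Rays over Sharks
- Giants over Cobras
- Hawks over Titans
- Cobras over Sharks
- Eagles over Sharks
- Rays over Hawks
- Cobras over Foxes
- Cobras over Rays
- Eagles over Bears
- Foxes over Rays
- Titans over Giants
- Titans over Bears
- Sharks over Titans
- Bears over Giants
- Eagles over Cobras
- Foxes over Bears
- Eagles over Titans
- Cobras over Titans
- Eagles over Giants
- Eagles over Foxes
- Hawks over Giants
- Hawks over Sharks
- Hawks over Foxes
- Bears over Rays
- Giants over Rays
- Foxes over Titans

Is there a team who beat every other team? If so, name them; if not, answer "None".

Eagles has 8 wins out of 8 opponents — a perfect record.

Eagles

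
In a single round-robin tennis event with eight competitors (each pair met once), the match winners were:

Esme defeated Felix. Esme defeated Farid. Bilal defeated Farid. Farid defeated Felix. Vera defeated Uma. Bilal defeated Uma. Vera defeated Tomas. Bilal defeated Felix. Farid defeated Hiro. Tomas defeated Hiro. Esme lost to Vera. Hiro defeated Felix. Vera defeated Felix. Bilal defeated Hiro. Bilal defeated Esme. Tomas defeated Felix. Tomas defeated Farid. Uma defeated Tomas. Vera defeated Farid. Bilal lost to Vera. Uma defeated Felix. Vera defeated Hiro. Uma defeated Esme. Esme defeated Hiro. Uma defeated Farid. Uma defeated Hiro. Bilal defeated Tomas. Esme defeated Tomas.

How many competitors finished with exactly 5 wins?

Win totals: Vera 7, Felix 0, Farid 2, Uma 5, Hiro 1, Tomas 3, Bilal 6, Esme 4.
Exactly 5: Uma — 1 competitor.

1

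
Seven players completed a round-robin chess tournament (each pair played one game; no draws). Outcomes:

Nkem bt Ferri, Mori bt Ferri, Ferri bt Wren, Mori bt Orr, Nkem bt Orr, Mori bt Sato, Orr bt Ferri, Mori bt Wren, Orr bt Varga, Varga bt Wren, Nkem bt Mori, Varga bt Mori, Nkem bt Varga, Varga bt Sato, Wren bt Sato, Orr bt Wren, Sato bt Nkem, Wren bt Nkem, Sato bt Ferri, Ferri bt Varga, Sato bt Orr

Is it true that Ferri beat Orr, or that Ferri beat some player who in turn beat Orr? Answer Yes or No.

No

Ferri did not beat Orr directly.
Ferri beat Wren, Varga, but each of them lost to Orr. No two-step path.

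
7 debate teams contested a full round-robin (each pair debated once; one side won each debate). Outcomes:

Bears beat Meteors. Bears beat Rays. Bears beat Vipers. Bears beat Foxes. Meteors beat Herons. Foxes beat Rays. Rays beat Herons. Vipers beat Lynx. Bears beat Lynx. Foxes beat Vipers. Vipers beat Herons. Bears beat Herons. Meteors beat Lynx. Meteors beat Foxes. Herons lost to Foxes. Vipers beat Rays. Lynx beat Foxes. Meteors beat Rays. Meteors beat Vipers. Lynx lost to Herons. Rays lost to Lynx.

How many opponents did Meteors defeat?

Meteors' results: beat Herons, Rays, Vipers, Foxes, Lynx; lost to Bears.
That is 5 wins.

5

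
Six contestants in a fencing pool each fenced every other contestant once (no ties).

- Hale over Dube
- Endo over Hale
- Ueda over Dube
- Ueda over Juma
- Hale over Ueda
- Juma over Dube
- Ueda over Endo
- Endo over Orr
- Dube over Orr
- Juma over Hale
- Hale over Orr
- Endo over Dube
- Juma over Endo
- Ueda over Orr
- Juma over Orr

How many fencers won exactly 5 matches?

0

Win totals: Juma 4, Endo 3, Ueda 4, Hale 3, Orr 0, Dube 1.
No fencer has exactly 5 wins.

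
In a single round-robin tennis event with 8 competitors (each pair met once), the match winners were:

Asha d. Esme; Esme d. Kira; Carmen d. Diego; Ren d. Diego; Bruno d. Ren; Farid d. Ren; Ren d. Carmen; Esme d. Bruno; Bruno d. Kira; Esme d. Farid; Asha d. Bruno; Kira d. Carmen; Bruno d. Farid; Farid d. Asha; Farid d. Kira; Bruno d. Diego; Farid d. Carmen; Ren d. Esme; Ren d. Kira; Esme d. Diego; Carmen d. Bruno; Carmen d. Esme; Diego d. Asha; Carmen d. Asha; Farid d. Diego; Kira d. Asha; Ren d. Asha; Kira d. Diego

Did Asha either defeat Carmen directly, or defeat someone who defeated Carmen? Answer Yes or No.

Asha did not beat Carmen directly.
Asha beat Bruno, Esme, but each of them lost to Carmen. No two-step path.

No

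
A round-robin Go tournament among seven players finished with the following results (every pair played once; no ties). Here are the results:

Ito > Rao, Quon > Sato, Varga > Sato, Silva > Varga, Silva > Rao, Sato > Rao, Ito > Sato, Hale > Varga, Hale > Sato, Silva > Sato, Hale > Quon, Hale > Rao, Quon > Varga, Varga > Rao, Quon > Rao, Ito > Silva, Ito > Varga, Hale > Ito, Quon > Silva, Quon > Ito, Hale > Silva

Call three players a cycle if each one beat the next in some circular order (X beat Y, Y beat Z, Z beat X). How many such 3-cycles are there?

Win totals: Sato 1, Quon 5, Varga 2, Silva 3, Ito 4, Rao 0, Hale 6.
A player with w wins dominates both others in C(w,2) triples; summing gives 0 + 10 + 1 + 3 + 6 + 0 + 15 = 35 transitive triples.
Total triples C(7,3) = 35, so cyclic triples = 35 − 35 = 0.

0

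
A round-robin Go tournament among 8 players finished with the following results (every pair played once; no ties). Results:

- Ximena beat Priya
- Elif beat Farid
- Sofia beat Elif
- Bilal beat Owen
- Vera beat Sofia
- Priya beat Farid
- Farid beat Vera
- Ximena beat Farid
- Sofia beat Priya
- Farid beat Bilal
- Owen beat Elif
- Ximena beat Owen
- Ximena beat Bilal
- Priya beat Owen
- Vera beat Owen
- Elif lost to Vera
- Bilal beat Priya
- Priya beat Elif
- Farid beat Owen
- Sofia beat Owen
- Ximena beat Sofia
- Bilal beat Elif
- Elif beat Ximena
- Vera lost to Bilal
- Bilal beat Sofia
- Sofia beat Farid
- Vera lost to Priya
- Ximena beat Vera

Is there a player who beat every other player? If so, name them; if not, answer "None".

Highest win total is Ximena with 6 (out of 7 possible).
Ximena lost to Elif, so no player went undefeated.

None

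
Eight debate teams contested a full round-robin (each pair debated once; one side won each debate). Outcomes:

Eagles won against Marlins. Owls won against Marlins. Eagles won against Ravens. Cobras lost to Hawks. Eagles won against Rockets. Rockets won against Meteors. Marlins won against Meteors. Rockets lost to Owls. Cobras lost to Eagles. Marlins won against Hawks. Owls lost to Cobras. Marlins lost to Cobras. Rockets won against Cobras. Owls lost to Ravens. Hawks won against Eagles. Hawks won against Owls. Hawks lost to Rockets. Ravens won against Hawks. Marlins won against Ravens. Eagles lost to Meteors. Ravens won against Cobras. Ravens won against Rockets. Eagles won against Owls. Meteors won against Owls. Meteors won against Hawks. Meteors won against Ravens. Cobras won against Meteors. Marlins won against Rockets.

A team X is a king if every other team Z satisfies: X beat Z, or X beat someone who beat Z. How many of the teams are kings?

7

Marlins reaches everyone (king).
Rockets reaches everyone (king).
Eagles reaches everyone (king).
Cobras reaches everyone (king).
Ravens reaches everyone (king).
Owls cannot reach Eagles in two steps.
Meteors reaches everyone (king).
Hawks reaches everyone (king).
Kings: Marlins, Rockets, Eagles, Cobras, Ravens, Meteors, Hawks — 7.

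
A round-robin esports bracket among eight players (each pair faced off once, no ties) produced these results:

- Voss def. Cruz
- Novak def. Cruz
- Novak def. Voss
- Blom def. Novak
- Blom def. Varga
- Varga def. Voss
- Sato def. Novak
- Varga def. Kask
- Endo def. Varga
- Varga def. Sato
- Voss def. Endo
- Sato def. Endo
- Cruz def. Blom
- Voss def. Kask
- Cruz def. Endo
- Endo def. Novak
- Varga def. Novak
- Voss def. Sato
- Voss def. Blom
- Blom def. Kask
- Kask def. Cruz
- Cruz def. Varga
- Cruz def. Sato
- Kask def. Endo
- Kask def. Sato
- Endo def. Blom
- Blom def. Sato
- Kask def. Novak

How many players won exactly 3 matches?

1

Win totals: Novak 2, Voss 5, Cruz 4, Sato 2, Endo 3, Blom 4, Kask 4, Varga 4.
Exactly 3: Endo — 1 player.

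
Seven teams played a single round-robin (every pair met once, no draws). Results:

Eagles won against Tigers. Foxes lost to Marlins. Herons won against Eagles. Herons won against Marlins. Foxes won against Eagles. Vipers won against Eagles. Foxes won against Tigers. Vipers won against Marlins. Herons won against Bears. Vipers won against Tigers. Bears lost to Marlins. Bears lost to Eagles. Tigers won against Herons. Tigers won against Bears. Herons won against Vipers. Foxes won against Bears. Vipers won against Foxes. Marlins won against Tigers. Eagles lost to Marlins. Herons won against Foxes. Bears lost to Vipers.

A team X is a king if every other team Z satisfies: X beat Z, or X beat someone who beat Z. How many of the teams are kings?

3

Foxes cannot reach Marlins, Vipers in two steps.
Bears cannot reach Foxes, Herons, Marlins, Eagles, Tigers, Vipers in two steps.
Herons reaches everyone (king).
Marlins cannot reach Vipers in two steps.
Eagles cannot reach Foxes, Marlins, Vipers in two steps.
Tigers reaches everyone (king).
Vipers reaches everyone (king).
Kings: Herons, Tigers, Vipers — 3.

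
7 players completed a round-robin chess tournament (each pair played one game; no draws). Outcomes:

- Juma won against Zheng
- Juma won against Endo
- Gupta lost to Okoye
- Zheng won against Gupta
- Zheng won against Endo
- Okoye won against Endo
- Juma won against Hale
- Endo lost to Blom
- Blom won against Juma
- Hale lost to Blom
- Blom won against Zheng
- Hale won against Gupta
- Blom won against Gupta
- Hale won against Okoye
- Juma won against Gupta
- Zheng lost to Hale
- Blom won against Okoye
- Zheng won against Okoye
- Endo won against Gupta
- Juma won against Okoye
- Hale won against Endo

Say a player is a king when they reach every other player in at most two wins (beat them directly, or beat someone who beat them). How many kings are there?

Endo cannot reach Okoye, Hale, Juma, Blom, Zheng in two steps.
Okoye cannot reach Hale, Juma, Blom, Zheng in two steps.
Hale cannot reach Juma, Blom in two steps.
Juma cannot reach Blom in two steps.
Blom reaches everyone (king).
Gupta cannot reach Endo, Okoye, Hale, Juma, Blom, Zheng in two steps.
Zheng cannot reach Hale, Juma, Blom in two steps.
Kings: Blom — 1.

1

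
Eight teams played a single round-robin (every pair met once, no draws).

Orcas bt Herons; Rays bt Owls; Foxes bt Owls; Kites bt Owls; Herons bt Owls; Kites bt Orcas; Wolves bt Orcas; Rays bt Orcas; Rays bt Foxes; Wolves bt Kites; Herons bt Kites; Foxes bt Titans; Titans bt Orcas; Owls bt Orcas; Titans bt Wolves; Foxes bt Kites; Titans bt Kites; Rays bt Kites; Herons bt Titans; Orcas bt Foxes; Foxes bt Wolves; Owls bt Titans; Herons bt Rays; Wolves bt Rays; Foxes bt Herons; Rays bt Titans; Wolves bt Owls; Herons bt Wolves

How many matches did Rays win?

5

Rays' results: beat Titans, Orcas, Kites, Owls, Foxes; lost to Wolves, Herons.
That is 5 wins.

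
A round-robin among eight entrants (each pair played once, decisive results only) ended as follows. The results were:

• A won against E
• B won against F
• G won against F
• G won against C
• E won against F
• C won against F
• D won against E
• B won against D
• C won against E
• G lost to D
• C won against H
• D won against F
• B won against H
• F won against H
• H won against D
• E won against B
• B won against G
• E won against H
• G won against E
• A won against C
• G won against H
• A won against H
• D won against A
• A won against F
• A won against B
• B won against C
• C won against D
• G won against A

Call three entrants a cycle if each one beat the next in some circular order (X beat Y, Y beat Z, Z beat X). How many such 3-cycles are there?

11

Win totals: A 5, B 5, C 4, D 4, E 3, F 1, G 5, H 1.
An entrant with w wins dominates both others in C(w,2) triples; summing gives 10 + 10 + 6 + 6 + 3 + 0 + 10 + 0 = 45 transitive triples.
Total triples C(8,3) = 56, so cyclic triples = 56 − 45 = 11.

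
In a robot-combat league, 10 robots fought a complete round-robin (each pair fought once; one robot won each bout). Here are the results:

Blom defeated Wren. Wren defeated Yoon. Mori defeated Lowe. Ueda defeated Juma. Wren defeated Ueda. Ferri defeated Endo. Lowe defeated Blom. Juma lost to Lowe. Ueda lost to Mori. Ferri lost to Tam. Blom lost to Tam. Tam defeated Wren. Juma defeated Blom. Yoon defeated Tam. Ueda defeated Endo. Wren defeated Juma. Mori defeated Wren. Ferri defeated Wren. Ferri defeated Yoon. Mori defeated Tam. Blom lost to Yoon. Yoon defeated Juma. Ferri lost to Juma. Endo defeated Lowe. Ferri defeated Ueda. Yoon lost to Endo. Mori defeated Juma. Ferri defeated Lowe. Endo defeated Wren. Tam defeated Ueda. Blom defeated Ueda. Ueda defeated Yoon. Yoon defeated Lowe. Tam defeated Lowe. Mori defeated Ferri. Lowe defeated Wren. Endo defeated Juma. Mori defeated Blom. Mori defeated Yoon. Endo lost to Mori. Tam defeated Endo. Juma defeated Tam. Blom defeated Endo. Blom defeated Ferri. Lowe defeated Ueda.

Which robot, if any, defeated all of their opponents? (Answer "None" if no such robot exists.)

Mori

Mori has 9 wins out of 9 opponents — a perfect record.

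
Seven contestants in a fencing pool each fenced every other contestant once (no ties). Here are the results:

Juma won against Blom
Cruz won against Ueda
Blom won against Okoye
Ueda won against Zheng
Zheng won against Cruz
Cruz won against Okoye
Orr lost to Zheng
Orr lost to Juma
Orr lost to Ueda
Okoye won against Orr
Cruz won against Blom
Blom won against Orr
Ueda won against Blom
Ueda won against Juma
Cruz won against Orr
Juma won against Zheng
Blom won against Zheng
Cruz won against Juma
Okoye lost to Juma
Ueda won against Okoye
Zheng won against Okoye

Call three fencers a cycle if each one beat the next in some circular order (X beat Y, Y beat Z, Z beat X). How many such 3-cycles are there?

Win totals: Zheng 3, Orr 0, Juma 4, Blom 3, Cruz 5, Okoye 1, Ueda 5.
A fencer with w wins dominates both others in C(w,2) triples; summing gives 3 + 0 + 6 + 3 + 10 + 0 + 10 = 32 transitive triples.
Total triples C(7,3) = 35, so cyclic triples = 35 − 32 = 3.

3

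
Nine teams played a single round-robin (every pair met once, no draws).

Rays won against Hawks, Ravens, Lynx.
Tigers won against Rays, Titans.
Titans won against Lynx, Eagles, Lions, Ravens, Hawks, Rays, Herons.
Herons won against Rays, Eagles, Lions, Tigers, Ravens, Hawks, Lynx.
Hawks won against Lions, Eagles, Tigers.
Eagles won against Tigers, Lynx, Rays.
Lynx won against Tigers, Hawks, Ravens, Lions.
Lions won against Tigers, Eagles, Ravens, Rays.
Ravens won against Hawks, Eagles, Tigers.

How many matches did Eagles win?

3

Eagles' results: beat Rays, Lynx, Tigers; lost to Herons, Hawks, Ravens, Titans, Lions.
That is 3 wins.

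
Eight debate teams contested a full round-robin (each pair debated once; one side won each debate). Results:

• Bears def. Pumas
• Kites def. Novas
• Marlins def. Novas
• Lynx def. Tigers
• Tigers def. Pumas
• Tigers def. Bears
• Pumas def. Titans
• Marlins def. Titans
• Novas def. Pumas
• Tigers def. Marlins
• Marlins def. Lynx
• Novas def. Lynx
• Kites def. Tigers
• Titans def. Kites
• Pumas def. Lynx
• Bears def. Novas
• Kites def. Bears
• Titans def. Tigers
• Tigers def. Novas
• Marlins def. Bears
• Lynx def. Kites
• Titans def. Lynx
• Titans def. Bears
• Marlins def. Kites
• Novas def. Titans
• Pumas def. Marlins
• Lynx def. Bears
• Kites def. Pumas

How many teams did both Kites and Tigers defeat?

3

Kites beat: Tigers, Pumas, Bears, Novas.
Tigers beat: Pumas, Marlins, Bears, Novas.
Both beat: Pumas, Bears, Novas — 3.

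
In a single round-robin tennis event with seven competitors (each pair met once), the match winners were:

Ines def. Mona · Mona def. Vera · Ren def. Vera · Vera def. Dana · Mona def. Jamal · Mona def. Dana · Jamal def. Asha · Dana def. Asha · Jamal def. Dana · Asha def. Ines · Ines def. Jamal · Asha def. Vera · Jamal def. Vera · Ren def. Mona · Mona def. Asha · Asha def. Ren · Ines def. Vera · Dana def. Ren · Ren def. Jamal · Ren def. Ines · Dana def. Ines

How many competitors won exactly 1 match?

1

Win totals: Vera 1, Asha 3, Mona 4, Jamal 3, Ren 4, Ines 3, Dana 3.
Exactly 1: Vera — 1 competitor.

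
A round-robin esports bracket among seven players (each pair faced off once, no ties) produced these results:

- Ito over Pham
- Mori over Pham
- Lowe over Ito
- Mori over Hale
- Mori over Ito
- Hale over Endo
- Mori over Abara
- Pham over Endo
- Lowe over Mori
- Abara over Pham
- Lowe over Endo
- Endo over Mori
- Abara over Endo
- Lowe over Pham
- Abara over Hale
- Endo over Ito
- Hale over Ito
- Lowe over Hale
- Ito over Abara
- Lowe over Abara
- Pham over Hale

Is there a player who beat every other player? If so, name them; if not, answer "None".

Lowe has 6 wins out of 6 opponents — a perfect record.

Lowe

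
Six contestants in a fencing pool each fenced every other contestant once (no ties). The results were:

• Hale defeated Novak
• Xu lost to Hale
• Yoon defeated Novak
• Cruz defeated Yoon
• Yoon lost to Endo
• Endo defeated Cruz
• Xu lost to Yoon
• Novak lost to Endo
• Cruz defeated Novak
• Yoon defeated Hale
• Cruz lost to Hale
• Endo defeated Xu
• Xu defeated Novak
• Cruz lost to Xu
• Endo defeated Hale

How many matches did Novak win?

Novak's results: beat no one; lost to Hale, Yoon, Cruz, Xu, Endo.
That is 0 wins.

0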